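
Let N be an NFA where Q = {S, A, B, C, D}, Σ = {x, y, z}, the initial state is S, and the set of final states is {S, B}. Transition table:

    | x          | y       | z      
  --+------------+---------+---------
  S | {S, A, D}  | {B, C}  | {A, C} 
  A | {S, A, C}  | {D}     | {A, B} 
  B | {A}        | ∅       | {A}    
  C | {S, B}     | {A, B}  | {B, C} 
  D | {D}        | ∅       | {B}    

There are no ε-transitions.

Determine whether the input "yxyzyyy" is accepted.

Start in {S}.
Read 'y': {S} → {B, C}.
Read 'x': {B, C} → {S, A, B}.
Read 'y': {S, A, B} → {B, C, D}.
Read 'z': {B, C, D} → {A, B, C}.
Read 'y': {A, B, C} → {A, B, D}.
Read 'y': {A, B, D} → {D}.
Read 'y': {D} → ∅.
The final set ∅ contains no accepting state.

No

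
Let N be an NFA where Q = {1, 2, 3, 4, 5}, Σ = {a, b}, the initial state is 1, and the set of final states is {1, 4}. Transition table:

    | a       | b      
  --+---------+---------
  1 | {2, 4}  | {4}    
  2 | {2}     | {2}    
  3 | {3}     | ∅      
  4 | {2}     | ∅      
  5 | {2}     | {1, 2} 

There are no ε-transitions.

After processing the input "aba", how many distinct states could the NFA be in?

Start in {1}.
Read 'a': 1→{2, 4}; now {2, 4}.
Read 'b': 2→{2}, 4→∅; now {2}.
Read 'a': 2→{2}; now {2}.
That set has 1 state.

1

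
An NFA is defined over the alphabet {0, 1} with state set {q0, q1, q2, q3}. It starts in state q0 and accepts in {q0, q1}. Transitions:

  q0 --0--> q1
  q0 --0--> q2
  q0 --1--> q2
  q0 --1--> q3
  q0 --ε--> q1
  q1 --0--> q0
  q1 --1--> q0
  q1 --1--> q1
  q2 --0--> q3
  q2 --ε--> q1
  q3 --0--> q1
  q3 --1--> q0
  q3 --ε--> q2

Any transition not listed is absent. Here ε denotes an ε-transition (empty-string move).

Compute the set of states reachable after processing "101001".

Start: ε-closure({q0}) = {q0, q1}.
Read '1': q0→{q2, q3}, q1→{q0, q1}; now {q0, q1, q2, q3}.
Read '0': q0→{q1, q2}, q1→{q0}, q2→{q3}, q3→{q1}; now {q0, q1, q2, q3}.
Read '1': q0→{q2, q3}, q1→{q0, q1}, q2→∅, q3→{q0}; now {q0, q1, q2, q3}.
Read '0': q0→{q1, q2}, q1→{q0}, q2→{q3}, q3→{q1}; now {q0, q1, q2, q3}.
Read '0': q0→{q1, q2}, q1→{q0}, q2→{q3}, q3→{q1}; now {q0, q1, q2, q3}.
Read '1': q0→{q2, q3}, q1→{q0, q1}, q2→∅, q3→{q0}; now {q0, q1, q2, q3}.

{q0, q1, q2, q3}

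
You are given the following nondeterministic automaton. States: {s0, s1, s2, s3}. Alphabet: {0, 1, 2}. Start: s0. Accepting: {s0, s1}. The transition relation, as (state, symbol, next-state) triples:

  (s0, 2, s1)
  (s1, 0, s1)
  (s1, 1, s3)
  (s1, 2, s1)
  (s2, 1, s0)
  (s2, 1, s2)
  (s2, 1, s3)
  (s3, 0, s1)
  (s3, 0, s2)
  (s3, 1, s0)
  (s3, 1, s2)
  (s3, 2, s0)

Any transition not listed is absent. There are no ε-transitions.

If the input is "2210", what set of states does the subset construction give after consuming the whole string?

Start in {s0}.
Read '2': {s0} → {s1}.
Read '2': {s1} → {s1}.
Read '1': {s1} → {s3}.
Read '0': {s3} → {s1, s2}.

{s1, s2}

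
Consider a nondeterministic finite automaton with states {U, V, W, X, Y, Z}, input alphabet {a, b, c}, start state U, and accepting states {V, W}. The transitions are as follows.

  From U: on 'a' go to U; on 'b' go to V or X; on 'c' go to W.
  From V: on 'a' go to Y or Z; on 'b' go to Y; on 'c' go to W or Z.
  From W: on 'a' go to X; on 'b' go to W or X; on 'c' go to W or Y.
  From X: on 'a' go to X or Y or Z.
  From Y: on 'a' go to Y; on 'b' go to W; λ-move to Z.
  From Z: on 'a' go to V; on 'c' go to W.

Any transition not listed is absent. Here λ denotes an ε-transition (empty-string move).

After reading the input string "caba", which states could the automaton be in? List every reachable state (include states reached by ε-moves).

Start in {U}.
Read 'c': {U} → {W}.
Read 'a': {W} → {X}.
Read 'b': {X} → ∅.
The set is empty and remains empty for the remaining 1 symbol.

∅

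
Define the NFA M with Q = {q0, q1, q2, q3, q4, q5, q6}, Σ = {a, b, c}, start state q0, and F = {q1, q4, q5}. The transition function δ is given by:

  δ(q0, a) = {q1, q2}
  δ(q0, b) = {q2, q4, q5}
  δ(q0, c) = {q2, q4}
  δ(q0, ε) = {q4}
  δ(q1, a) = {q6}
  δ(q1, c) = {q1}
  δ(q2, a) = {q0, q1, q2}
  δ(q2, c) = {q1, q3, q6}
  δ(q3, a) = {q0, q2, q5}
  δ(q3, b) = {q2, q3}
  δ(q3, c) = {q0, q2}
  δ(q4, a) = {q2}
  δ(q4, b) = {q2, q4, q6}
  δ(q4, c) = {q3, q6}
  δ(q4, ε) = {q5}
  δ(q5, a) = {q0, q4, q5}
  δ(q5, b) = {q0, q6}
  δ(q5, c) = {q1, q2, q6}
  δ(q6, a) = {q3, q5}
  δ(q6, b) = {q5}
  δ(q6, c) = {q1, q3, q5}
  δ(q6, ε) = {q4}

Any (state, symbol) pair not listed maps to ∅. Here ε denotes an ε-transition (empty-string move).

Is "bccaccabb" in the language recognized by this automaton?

Yes

Start: ε-closure({q0}) = {q0, q4, q5}.
Read 'b': {q0, q4, q5} → {q0, q2, q4, q5, q6}.
Read 'c': {q0, q2, q4, q5, q6} → {q1, q2, q3, q4, q5, q6}.
Read 'c': {q1, q2, q3, q4, q5, q6} → {q0, q1, q2, q3, q4, q5, q6}.
Read 'a': {q0, q1, q2, q3, q4, q5, q6} → {q0, q1, q2, q3, q4, q5, q6}.
Read 'c': {q0, q1, q2, q3, q4, q5, q6} → {q0, q1, q2, q3, q4, q5, q6}.
Read 'c': {q0, q1, q2, q3, q4, q5, q6} → {q0, q1, q2, q3, q4, q5, q6}.
Read 'a': {q0, q1, q2, q3, q4, q5, q6} → {q0, q1, q2, q3, q4, q5, q6}.
Read 'b': {q0, q1, q2, q3, q4, q5, q6} → {q0, q2, q3, q4, q5, q6}.
Read 'b': {q0, q2, q3, q4, q5, q6} → {q0, q2, q3, q4, q5, q6}.
The final set {q0, q2, q3, q4, q5, q6} contains the accepting states q4, q5.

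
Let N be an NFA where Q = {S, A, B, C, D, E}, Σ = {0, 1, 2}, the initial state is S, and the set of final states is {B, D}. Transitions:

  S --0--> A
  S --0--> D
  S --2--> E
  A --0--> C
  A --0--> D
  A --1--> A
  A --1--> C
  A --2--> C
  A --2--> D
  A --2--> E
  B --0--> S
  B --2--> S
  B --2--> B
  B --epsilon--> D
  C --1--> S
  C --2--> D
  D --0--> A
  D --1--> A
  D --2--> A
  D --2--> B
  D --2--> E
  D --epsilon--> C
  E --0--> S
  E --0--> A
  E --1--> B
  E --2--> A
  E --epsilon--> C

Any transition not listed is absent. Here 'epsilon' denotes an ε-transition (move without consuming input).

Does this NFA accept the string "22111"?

Start in {S}.
Read '2': {S} → {C, E}.
Read '2': {C, E} → {A, C, D}.
Read '1': {A, C, D} → {S, A, C}.
Read '1': {S, A, C} → {S, A, C}.
Read '1': {S, A, C} → {S, A, C}.
The final set {S, A, C} contains no accepting state.

No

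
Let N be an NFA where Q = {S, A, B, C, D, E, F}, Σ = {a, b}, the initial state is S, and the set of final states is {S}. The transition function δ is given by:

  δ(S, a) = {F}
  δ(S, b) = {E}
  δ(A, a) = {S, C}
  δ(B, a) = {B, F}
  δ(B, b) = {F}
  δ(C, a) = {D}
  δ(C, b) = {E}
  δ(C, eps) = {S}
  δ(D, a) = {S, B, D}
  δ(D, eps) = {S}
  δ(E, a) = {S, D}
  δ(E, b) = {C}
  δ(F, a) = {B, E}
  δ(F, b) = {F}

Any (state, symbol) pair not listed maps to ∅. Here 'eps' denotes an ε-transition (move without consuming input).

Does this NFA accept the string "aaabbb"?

Start in {S}.
Read 'a': S→{F}; now {F}.
Read 'a': F→{B, E}; now {B, E}.
Read 'a': B→{B, F}, E→{S, D}; now {S, B, D, F}.
Read 'b': S→{E}, B→{F}, D→∅, F→{F}; now {E, F}.
Read 'b': E→{C}, F→{F}; union {C, F}; ε-closure = {S, C, F}.
Read 'b': S→{E}, C→{E}, F→{F}; now {E, F}.
The final set {E, F} contains no accepting state.

No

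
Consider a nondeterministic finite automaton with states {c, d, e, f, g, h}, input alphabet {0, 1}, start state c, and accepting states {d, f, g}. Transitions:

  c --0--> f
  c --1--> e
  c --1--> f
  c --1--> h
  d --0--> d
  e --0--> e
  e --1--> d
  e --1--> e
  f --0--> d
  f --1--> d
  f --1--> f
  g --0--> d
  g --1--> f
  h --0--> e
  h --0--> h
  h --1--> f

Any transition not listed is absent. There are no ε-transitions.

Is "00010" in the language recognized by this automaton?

No

Start in {c}.
Read '0': {c} → {f}.
Read '0': {f} → {d}.
Read '0': {d} → {d}.
Read '1': {d} → ∅.
The set is empty and remains empty for the remaining 1 symbol.
The final set ∅ contains no accepting state.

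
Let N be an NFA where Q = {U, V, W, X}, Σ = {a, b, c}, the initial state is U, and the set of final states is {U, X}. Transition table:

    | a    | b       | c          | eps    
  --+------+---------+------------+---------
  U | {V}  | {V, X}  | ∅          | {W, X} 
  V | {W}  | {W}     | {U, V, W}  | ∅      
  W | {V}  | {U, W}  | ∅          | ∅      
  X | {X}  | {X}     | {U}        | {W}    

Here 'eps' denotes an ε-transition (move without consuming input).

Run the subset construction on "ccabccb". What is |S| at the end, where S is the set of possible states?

Start: ε-closure({U}) = {U, W, X}.
Read 'c': {U, W, X} → {U, W, X}.
Read 'c': {U, W, X} → {U, W, X}.
Read 'a': {U, W, X} → {V, W, X}.
Read 'b': {V, W, X} → {U, W, X}.
Read 'c': {U, W, X} → {U, W, X}.
Read 'c': {U, W, X} → {U, W, X}.
Read 'b': {U, W, X} → {U, V, W, X}.
That set has 4 states.

4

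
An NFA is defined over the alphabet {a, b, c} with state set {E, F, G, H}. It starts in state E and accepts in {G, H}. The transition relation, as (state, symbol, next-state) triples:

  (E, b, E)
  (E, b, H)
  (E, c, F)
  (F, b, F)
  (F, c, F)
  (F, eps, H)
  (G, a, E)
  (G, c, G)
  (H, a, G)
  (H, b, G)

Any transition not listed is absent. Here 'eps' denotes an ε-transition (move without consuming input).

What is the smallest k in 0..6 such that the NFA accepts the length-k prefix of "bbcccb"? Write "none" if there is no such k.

1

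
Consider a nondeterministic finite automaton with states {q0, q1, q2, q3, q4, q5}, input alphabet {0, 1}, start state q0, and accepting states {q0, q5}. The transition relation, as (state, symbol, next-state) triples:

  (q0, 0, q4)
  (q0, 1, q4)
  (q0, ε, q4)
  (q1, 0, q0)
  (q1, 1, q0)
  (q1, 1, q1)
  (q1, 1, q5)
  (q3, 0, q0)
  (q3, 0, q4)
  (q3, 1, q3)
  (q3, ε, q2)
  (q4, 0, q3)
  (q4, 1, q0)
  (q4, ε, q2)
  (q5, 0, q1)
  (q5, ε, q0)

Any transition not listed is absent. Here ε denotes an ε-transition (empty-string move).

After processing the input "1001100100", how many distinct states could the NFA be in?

4

Start: ε-closure({q0}) = {q0, q2, q4}.
Read '1': q0→{q4}, q2→∅, q4→{q0}; union {q0, q4}; ε-closure = {q0, q2, q4}.
Read '0': q0→{q4}, q2→∅, q4→{q3}; union {q3, q4}; ε-closure = {q2, q3, q4}.
Read '0': q2→∅, q3→{q0, q4}, q4→{q3}; union {q0, q3, q4}; ε-closure = {q0, q2, q3, q4}.
Read '1': q0→{q4}, q2→∅, q3→{q3}, q4→{q0}; union {q0, q3, q4}; ε-closure = {q0, q2, q3, q4}.
Read '1': q0→{q4}, q2→∅, q3→{q3}, q4→{q0}; union {q0, q3, q4}; ε-closure = {q0, q2, q3, q4}.
Read '0': q0→{q4}, q2→∅, q3→{q0, q4}, q4→{q3}; union {q0, q3, q4}; ε-closure = {q0, q2, q3, q4}.
Read '0': q0→{q4}, q2→∅, q3→{q0, q4}, q4→{q3}; union {q0, q3, q4}; ε-closure = {q0, q2, q3, q4}.
Read '1': q0→{q4}, q2→∅, q3→{q3}, q4→{q0}; union {q0, q3, q4}; ε-closure = {q0, q2, q3, q4}.
Read '0': q0→{q4}, q2→∅, q3→{q0, q4}, q4→{q3}; union {q0, q3, q4}; ε-closure = {q0, q2, q3, q4}.
Read '0': q0→{q4}, q2→∅, q3→{q0, q4}, q4→{q3}; union {q0, q3, q4}; ε-closure = {q0, q2, q3, q4}.
That set has 4 states.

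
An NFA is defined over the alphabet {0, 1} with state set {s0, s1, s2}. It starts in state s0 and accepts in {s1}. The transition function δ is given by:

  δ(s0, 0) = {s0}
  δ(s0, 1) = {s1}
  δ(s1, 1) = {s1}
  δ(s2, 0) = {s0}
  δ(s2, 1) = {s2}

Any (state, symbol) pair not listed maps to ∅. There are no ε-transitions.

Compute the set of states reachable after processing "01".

{s1}

Start in {s0}.
Read '0': s0→{s0}; now {s0}.
Read '1': s0→{s1}; now {s1}.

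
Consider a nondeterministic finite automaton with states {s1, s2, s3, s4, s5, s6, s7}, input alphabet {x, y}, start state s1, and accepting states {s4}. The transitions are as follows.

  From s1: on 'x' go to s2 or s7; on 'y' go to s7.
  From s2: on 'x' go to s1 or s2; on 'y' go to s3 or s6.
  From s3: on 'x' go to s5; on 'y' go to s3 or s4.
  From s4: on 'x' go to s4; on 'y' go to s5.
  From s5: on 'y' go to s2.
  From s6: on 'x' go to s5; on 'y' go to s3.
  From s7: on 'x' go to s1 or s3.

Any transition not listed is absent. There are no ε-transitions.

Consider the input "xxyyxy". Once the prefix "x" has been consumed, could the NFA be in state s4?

Start in {s1}.
Read 'x': s1→{s2, s7}; now {s2, s7}.
State s4 is not in {s2, s7}.

No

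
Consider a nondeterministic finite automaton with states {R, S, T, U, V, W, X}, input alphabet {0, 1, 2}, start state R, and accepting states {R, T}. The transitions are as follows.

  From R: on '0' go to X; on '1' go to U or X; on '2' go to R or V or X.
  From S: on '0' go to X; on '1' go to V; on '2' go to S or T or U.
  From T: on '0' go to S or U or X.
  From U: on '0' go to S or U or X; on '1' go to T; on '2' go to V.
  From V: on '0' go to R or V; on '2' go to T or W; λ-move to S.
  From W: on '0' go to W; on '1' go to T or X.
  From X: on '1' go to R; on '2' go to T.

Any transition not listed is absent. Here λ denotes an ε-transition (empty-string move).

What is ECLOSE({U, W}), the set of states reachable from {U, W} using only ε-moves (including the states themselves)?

{U, W}

Begin with {U, W}.
No ε-moves leave this set, so the closure equals the set itself.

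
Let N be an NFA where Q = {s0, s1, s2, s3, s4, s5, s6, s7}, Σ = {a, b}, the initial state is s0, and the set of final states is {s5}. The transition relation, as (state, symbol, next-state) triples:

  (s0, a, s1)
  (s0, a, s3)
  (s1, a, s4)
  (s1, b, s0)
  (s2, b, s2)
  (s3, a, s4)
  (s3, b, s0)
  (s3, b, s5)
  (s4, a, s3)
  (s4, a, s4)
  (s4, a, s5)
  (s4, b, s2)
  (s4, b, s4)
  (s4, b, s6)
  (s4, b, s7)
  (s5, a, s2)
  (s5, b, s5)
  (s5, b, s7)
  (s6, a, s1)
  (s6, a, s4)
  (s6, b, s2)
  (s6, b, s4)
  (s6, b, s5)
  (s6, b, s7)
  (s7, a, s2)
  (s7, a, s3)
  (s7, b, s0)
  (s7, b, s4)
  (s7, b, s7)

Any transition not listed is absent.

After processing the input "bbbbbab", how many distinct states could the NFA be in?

0

Start in {s0}.
Read 'b': {s0} → ∅.
The set is empty and remains empty for the remaining 6 symbols.
That set has 0 states.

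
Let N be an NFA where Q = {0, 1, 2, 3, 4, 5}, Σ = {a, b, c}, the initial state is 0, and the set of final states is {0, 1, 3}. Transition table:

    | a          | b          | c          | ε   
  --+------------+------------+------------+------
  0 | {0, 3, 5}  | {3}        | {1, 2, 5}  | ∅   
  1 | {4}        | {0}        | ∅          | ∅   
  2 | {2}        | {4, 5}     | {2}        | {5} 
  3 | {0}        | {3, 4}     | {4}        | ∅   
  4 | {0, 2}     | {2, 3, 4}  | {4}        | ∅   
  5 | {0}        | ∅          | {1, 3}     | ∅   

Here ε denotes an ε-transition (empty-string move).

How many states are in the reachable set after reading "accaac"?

5

Start in {0}.
Read 'a': {0} → {0, 3, 5}.
Read 'c': {0, 3, 5} → {1, 2, 3, 4, 5}.
Read 'c': {1, 2, 3, 4, 5} → {1, 2, 3, 4, 5}.
Read 'a': {1, 2, 3, 4, 5} → {0, 2, 4, 5}.
Read 'a': {0, 2, 4, 5} → {0, 2, 3, 5}.
Read 'c': {0, 2, 3, 5} → {1, 2, 3, 4, 5}.
That set has 5 states.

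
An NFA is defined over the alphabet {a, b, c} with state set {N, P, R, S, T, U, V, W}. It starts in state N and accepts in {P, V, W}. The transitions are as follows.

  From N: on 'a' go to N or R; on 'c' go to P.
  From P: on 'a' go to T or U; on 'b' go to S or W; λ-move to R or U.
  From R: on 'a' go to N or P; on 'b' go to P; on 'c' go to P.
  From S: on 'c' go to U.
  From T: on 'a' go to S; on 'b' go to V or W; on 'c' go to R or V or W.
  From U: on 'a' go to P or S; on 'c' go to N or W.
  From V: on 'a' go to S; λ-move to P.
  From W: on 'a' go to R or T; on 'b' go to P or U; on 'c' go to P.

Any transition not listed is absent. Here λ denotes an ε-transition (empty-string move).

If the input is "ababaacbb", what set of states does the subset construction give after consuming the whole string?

{P, R, S, U, W}

Start in {N}.
Read 'a': {N} → {N, R}.
Read 'b': {N, R} → {P, R, U}.
Read 'a': {P, R, U} → {N, P, R, S, T, U}.
Read 'b': {N, P, R, S, T, U} → {P, R, S, U, V, W}.
Read 'a': {P, R, S, U, V, W} → {N, P, R, S, T, U}.
Read 'a': {N, P, R, S, T, U} → {N, P, R, S, T, U}.
Read 'c': {N, P, R, S, T, U} → {N, P, R, U, V, W}.
Read 'b': {N, P, R, U, V, W} → {P, R, S, U, W}.
Read 'b': {P, R, S, U, W} → {P, R, S, U, W}.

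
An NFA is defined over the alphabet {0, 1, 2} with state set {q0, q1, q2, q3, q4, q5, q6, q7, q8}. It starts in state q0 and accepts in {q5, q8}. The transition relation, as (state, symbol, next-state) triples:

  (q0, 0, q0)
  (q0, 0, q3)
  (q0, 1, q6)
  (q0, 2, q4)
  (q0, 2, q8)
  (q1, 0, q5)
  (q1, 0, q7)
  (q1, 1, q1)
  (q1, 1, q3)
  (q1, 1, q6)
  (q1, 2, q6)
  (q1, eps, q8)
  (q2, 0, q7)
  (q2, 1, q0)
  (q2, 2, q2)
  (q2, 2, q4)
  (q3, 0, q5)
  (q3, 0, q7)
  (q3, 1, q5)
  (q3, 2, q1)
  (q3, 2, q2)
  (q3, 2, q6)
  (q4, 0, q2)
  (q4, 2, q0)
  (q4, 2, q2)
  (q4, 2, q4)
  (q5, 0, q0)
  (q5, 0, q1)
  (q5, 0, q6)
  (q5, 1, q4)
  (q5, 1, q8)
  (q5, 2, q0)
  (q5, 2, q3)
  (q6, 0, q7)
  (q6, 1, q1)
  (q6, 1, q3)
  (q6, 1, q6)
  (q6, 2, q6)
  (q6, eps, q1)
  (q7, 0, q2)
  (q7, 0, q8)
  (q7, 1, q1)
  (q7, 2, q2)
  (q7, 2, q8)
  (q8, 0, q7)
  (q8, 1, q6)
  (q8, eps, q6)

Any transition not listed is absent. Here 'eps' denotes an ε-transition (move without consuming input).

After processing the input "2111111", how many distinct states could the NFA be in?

6

Start in {q0}.
Read '2': q0→{q4, q8}; union {q4, q8}; ε-closure = {q1, q4, q6, q8}.
Read '1': q1→{q1, q3, q6}, q4→∅, q6→{q1, q3, q6}, q8→{q6}; union {q1, q3, q6}; ε-closure = {q1, q3, q6, q8}.
Read '1': q1→{q1, q3, q6}, q3→{q5}, q6→{q1, q3, q6}, q8→{q6}; union {q1, q3, q5, q6}; ε-closure = {q1, q3, q5, q6, q8}.
Read '1': q1→{q1, q3, q6}, q3→{q5}, q5→{q4, q8}, q6→{q1, q3, q6}, q8→{q6}; now {q1, q3, q4, q5, q6, q8}.
Read '1': q1→{q1, q3, q6}, q3→{q5}, q4→∅, q5→{q4, q8}, q6→{q1, q3, q6}, q8→{q6}; now {q1, q3, q4, q5, q6, q8}.
Read '1': q1→{q1, q3, q6}, q3→{q5}, q4→∅, q5→{q4, q8}, q6→{q1, q3, q6}, q8→{q6}; now {q1, q3, q4, q5, q6, q8}.
Read '1': q1→{q1, q3, q6}, q3→{q5}, q4→∅, q5→{q4, q8}, q6→{q1, q3, q6}, q8→{q6}; now {q1, q3, q4, q5, q6, q8}.
That set has 6 states.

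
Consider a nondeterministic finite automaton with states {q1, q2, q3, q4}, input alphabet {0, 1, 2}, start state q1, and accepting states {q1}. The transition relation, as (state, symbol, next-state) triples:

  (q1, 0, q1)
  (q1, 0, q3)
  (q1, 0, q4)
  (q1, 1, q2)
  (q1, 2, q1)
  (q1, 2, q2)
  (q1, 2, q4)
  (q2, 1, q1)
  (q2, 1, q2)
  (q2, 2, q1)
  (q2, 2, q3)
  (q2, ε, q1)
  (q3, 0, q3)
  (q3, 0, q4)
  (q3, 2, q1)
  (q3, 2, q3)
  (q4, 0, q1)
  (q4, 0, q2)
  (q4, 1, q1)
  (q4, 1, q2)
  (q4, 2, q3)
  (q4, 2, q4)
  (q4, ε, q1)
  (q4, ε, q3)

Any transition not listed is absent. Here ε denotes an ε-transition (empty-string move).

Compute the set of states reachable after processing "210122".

Start in {q1}.
Read '2': {q1} → {q1, q2, q3, q4}.
Read '1': {q1, q2, q3, q4} → {q1, q2}.
Read '0': {q1, q2} → {q1, q3, q4}.
Read '1': {q1, q3, q4} → {q1, q2}.
Read '2': {q1, q2} → {q1, q2, q3, q4}.
Read '2': {q1, q2, q3, q4} → {q1, q2, q3, q4}.

{q1, q2, q3, q4}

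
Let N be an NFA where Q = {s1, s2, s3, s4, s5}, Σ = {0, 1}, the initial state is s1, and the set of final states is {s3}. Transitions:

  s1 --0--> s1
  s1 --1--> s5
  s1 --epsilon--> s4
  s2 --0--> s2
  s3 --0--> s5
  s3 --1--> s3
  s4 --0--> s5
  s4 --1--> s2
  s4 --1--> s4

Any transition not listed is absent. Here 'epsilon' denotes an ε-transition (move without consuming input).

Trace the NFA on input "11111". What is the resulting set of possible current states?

{s2, s4}

Start: ε-closure({s1}) = {s1, s4}.
Read '1': s1→{s5}, s4→{s2, s4}; now {s2, s4, s5}.
Read '1': s2→∅, s4→{s2, s4}, s5→∅; now {s2, s4}.
Read '1': s2→∅, s4→{s2, s4}; now {s2, s4}.
Read '1': s2→∅, s4→{s2, s4}; now {s2, s4}.
Read '1': s2→∅, s4→{s2, s4}; now {s2, s4}.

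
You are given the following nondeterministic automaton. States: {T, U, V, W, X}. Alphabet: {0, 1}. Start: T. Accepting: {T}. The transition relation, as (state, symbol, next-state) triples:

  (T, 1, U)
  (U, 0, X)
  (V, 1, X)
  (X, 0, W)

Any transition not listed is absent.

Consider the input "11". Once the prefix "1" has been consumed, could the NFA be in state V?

No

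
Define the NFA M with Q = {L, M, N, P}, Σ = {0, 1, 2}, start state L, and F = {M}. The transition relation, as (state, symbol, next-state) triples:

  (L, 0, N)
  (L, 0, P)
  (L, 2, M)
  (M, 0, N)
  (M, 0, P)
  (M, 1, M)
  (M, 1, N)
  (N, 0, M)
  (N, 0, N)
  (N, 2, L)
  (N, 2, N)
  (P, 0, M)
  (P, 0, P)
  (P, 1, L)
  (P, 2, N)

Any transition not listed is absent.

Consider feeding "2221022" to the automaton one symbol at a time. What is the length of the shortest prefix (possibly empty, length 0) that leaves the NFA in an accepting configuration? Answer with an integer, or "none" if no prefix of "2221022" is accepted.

1

Start in {L}.
Read '2': {L} → {M}.
None of the earlier sets intersect F, but {M} does.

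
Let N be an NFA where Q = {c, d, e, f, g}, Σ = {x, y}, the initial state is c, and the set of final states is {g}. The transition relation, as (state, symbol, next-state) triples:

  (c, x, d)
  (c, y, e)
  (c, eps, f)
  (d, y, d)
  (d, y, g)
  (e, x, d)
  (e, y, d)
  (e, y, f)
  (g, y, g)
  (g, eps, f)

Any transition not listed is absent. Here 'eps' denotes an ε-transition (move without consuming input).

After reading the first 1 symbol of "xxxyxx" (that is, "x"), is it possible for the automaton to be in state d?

Yes

Start: ε-closure({c}) = {c, f}.
Read 'x': c→{d}, f→∅; now {d}.
State d is in {d}.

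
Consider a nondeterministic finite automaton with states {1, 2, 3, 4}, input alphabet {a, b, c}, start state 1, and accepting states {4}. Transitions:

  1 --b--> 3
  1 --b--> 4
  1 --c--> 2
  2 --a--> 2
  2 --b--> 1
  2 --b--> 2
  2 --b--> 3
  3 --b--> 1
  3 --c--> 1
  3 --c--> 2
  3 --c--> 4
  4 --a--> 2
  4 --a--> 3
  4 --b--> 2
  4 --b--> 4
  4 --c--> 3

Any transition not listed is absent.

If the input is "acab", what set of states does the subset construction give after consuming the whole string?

∅

Start in {1}.
Read 'a': {1} → ∅.
The set is empty and remains empty for the remaining 3 symbols.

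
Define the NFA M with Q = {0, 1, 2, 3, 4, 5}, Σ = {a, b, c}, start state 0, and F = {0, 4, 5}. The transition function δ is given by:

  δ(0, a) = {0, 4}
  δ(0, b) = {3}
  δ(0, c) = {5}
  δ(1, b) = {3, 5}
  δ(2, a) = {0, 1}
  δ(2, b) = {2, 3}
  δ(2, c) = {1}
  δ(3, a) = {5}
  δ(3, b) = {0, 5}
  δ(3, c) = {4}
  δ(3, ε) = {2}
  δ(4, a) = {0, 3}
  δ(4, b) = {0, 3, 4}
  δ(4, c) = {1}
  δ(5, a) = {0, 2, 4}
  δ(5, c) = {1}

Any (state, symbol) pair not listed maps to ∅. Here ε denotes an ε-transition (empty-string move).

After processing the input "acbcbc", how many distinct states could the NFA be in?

3

Start in {0}.
Read 'a': {0} → {0, 4}.
Read 'c': {0, 4} → {1, 5}.
Read 'b': {1, 5} → {2, 3, 5}.
Read 'c': {2, 3, 5} → {1, 4}.
Read 'b': {1, 4} → {0, 2, 3, 4, 5}.
Read 'c': {0, 2, 3, 4, 5} → {1, 4, 5}.
That set has 3 states.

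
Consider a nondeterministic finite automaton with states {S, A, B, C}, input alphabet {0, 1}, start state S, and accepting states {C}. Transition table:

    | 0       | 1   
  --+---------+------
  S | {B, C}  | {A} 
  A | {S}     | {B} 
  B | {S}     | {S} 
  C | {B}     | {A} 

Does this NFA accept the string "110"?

Start in {S}.
Read '1': S→{A}; now {A}.
Read '1': A→{B}; now {B}.
Read '0': B→{S}; now {S}.
The final set {S} contains no accepting state.

No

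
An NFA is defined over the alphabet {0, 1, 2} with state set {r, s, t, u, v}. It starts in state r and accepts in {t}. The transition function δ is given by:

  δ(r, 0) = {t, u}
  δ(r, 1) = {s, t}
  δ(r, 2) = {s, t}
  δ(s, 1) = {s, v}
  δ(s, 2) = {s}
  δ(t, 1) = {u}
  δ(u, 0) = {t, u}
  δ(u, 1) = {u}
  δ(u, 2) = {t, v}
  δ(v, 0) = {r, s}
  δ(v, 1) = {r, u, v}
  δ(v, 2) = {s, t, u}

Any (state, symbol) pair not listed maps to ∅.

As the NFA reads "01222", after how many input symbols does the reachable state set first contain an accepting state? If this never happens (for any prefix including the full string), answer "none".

1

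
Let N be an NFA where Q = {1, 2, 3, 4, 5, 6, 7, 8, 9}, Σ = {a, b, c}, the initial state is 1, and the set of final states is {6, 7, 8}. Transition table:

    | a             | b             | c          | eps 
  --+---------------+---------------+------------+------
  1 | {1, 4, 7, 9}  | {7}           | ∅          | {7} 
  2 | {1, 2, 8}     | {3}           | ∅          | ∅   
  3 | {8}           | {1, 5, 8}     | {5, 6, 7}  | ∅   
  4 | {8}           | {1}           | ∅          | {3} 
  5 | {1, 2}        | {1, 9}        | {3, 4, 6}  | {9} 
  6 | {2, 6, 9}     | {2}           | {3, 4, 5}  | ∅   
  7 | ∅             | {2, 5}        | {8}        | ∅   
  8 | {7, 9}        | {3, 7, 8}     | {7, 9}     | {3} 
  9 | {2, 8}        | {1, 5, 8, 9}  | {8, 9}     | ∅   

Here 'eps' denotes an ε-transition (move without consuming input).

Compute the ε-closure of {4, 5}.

{3, 4, 5, 9}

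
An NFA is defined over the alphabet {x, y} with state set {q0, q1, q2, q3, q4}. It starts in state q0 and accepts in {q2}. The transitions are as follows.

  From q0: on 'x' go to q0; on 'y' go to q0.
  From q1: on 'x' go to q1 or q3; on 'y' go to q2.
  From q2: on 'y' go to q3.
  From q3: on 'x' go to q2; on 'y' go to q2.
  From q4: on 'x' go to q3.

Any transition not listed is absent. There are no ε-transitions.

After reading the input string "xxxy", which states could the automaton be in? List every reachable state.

Start in {q0}.
Read 'x': q0→{q0}; now {q0}.
Read 'x': q0→{q0}; now {q0}.
Read 'x': q0→{q0}; now {q0}.
Read 'y': q0→{q0}; now {q0}.

{q0}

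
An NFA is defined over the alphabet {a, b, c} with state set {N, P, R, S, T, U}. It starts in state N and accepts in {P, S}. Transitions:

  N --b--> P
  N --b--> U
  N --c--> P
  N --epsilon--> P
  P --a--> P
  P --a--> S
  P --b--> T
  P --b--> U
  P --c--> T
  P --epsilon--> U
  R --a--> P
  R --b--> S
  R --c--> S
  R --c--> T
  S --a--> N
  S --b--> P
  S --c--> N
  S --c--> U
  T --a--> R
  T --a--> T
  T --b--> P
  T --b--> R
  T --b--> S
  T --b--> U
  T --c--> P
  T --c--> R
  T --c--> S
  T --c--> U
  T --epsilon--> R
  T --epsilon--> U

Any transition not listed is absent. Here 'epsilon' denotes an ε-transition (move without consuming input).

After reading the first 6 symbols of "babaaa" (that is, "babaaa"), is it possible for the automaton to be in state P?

Yes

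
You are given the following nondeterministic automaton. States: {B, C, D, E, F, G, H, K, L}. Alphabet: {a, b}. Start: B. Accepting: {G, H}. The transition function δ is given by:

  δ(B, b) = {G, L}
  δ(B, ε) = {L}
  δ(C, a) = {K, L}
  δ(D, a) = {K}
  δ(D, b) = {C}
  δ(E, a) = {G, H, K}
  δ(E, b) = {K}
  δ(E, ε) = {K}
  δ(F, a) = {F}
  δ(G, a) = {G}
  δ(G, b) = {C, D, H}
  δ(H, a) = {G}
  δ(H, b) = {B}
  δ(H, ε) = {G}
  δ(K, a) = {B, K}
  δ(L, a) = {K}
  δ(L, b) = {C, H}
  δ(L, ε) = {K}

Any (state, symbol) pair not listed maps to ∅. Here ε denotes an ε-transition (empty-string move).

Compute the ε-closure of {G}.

Begin with {G}.
No ε-moves leave this set, so the closure equals the set itself.

{G}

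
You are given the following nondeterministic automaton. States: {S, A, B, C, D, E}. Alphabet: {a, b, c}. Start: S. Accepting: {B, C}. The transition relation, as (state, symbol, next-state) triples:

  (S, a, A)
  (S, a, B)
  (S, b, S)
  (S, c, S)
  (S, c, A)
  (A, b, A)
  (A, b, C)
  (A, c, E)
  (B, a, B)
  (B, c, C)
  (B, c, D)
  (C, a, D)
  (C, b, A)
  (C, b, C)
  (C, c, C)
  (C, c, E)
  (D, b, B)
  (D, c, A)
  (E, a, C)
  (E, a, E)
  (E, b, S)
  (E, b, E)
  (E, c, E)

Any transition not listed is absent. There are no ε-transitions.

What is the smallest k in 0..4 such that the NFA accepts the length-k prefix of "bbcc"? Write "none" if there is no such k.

Start in {S}.
Read 'b': S→{S}; now {S}.
Read 'b': S→{S}; now {S}.
Read 'c': S→{S, A}; now {S, A}.
Read 'c': S→{S, A}, A→{E}; now {S, A, E}.
No reachable set along the way intersects F.

none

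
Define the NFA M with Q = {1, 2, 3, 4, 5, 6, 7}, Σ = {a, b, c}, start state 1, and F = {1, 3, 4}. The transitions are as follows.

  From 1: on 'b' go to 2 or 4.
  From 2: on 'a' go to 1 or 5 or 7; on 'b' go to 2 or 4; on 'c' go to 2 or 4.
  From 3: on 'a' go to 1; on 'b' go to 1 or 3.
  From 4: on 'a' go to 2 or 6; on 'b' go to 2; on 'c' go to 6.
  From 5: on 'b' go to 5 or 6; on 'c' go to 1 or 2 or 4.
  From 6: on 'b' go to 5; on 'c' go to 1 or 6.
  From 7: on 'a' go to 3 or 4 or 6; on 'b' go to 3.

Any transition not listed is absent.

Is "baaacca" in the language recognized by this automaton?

Start in {1}.
Read 'b': {1} → {2, 4}.
Read 'a': {2, 4} → {1, 2, 5, 6, 7}.
Read 'a': {1, 2, 5, 6, 7} → {1, 3, 4, 5, 6, 7}.
Read 'a': {1, 3, 4, 5, 6, 7} → {1, 2, 3, 4, 6}.
Read 'c': {1, 2, 3, 4, 6} → {1, 2, 4, 6}.
Read 'c': {1, 2, 4, 6} → {1, 2, 4, 6}.
Read 'a': {1, 2, 4, 6} → {1, 2, 5, 6, 7}.
The final set {1, 2, 5, 6, 7} contains the accepting state 1.

Yes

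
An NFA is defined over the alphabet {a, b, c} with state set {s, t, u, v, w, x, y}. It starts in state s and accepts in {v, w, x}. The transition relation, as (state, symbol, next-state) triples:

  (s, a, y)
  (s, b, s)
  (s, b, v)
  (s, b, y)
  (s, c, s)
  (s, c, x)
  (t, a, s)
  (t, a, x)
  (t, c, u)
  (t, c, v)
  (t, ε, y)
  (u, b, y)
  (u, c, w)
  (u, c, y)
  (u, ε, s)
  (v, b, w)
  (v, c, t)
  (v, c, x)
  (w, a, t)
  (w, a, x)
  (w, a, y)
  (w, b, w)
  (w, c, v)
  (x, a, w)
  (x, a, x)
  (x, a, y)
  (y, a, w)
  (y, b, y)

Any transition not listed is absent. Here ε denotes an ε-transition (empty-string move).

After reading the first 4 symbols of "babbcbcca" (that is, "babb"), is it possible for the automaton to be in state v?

No

Start in {s}.
Read 'b': s→{s, v, y}; now {s, v, y}.
Read 'a': s→{y}, v→∅, y→{w}; now {w, y}.
Read 'b': w→{w}, y→{y}; now {w, y}.
Read 'b': w→{w}, y→{y}; now {w, y}.
State v is not in {w, y}.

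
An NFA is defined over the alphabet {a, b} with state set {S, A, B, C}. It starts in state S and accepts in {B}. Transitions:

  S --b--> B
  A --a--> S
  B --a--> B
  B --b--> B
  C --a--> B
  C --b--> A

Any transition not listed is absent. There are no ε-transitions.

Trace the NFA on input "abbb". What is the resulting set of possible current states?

Start in {S}.
Read 'a': {S} → ∅.
The set is empty and remains empty for the remaining 3 symbols.

∅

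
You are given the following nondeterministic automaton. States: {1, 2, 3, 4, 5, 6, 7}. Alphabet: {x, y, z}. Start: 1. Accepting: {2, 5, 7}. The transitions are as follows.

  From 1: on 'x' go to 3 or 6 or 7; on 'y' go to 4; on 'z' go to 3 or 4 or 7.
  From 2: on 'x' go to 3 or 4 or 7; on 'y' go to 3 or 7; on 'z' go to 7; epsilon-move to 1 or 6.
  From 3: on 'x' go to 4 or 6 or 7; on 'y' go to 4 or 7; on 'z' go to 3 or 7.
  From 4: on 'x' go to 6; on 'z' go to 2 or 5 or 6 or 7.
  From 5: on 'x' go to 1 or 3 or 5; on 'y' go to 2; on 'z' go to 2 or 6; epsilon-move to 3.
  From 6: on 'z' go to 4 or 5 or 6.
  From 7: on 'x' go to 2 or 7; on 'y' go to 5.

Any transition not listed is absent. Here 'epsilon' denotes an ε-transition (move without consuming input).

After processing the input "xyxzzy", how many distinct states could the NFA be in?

7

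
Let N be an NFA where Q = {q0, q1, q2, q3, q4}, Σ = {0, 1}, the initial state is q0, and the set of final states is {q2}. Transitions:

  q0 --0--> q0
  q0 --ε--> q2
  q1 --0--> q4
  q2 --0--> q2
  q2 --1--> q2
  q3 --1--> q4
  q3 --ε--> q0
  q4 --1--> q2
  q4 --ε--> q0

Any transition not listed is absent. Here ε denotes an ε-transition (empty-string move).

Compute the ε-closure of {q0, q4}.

{q0, q2, q4}

Begin with {q0, q4}.
ε-move q0 → q2; add q2.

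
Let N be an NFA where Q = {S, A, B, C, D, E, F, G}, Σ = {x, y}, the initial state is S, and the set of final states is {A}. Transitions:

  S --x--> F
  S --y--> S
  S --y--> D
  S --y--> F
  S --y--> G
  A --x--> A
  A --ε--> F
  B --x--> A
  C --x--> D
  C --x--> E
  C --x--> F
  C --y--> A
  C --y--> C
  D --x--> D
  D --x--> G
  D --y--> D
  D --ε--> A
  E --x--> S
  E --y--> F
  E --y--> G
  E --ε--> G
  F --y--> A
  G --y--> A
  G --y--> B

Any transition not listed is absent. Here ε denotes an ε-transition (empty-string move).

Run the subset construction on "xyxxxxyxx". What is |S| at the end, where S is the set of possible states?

2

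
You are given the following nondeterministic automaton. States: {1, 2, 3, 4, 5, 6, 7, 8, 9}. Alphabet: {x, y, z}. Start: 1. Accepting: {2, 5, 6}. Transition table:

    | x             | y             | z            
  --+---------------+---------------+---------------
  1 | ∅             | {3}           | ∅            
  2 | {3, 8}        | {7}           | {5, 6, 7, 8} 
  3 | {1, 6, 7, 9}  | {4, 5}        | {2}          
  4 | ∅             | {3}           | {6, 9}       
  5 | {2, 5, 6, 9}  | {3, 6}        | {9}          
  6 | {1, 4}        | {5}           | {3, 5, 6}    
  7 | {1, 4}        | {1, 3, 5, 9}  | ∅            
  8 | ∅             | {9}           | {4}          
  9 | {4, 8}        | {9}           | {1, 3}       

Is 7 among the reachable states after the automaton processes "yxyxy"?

Start in {1}.
Read 'y': 1→{3}; now {3}.
Read 'x': 3→{1, 6, 7, 9}; now {1, 6, 7, 9}.
Read 'y': 1→{3}, 6→{5}, 7→{1, 3, 5, 9}, 9→{9}; now {1, 3, 5, 9}.
Read 'x': 1→∅, 3→{1, 6, 7, 9}, 5→{2, 5, 6, 9}, 9→{4, 8}; now {1, 2, 4, 5, 6, 7, 8, 9}.
Read 'y': 1→{3}, 2→{7}, 4→{3}, 5→{3, 6}, 6→{5}, 7→{1, 3, 5, 9}, 8→{9}, 9→{9}; now {1, 3, 5, 6, 7, 9}.
State 7 is in {1, 3, 5, 6, 7, 9}.

Yes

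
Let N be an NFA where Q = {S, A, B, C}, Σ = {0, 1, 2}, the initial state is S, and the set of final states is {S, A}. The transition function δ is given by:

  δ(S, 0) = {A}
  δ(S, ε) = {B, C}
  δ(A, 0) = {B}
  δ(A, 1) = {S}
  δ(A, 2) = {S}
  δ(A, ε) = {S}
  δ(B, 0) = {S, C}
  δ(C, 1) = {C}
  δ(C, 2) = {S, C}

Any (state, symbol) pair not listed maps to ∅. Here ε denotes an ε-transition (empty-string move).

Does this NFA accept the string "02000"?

Yes

Start: ε-closure({S}) = {S, B, C}.
Read '0': S→{A}, B→{S, C}, C→∅; union {S, A, C}; ε-closure = {S, A, B, C}.
Read '2': S→∅, A→{S}, B→∅, C→{S, C}; union {S, C}; ε-closure = {S, B, C}.
Read '0': S→{A}, B→{S, C}, C→∅; union {S, A, C}; ε-closure = {S, A, B, C}.
Read '0': S→{A}, A→{B}, B→{S, C}, C→∅; now {S, A, B, C}.
Read '0': S→{A}, A→{B}, B→{S, C}, C→∅; now {S, A, B, C}.
The final set {S, A, B, C} contains the accepting states S, A.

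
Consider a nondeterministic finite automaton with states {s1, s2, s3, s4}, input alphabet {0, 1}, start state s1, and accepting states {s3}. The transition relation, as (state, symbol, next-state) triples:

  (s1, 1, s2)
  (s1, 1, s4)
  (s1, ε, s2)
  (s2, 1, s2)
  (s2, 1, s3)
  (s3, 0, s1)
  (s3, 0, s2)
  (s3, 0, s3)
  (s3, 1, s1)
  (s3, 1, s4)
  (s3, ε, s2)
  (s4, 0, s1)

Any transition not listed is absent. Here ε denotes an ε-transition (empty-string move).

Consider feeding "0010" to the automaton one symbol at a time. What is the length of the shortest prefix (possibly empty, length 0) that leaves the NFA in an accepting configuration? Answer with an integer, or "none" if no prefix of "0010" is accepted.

none

Start: ε-closure({s1}) = {s1, s2}.
Read '0': s1→∅, s2→∅; now ∅.
The set is empty and remains empty for the remaining 3 symbols.
No reachable set along the way intersects F.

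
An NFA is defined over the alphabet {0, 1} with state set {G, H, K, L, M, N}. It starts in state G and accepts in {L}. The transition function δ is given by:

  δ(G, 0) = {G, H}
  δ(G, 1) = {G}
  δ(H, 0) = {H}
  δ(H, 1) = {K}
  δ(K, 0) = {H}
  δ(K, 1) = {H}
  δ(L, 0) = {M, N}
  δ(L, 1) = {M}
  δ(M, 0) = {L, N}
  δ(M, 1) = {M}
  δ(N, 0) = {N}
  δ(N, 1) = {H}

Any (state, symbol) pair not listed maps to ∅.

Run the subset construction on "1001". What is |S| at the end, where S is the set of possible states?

2

Start in {G}.
Read '1': G→{G}; now {G}.
Read '0': G→{G, H}; now {G, H}.
Read '0': G→{G, H}, H→{H}; now {G, H}.
Read '1': G→{G}, H→{K}; now {G, K}.
That set has 2 states.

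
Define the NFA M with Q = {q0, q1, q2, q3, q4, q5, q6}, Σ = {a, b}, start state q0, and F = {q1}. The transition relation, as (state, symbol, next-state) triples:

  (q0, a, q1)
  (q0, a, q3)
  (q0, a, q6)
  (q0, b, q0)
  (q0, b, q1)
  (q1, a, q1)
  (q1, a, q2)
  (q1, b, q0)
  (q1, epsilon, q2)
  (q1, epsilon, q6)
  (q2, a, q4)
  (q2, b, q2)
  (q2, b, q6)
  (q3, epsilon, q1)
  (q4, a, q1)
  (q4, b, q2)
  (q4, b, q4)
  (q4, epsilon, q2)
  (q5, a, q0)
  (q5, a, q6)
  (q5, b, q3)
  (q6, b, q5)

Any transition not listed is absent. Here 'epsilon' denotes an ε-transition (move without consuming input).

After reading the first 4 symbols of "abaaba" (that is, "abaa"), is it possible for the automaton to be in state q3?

Start in {q0}.
Read 'a': {q0} → {q1, q2, q3, q6}.
Read 'b': {q1, q2, q3, q6} → {q0, q2, q5, q6}.
Read 'a': {q0, q2, q5, q6} → {q0, q1, q2, q3, q4, q6}.
Read 'a': {q0, q1, q2, q3, q4, q6} → {q1, q2, q3, q4, q6}.
State q3 is in {q1, q2, q3, q4, q6}.

Yes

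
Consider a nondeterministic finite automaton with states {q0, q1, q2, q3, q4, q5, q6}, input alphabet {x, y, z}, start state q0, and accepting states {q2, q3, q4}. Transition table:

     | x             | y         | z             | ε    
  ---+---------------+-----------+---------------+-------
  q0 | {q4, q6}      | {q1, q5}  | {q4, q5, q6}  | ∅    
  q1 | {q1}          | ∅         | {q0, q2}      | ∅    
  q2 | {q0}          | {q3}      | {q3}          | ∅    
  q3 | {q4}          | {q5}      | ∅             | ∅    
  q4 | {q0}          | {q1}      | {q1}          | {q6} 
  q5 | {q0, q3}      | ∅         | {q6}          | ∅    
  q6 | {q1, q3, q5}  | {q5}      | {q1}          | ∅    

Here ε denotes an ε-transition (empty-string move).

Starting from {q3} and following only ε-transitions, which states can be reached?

{q3}

Begin with {q3}.
No ε-moves leave this set, so the closure equals the set itself.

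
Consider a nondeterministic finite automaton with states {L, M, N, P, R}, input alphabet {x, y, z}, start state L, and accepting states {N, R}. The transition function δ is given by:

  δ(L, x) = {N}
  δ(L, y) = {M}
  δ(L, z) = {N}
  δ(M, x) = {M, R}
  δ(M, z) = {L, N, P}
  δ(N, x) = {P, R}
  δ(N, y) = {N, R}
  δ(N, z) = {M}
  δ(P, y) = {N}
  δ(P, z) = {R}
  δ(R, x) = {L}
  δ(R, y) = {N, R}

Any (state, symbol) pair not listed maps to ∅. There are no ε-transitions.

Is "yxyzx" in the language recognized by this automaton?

Yes

Start in {L}.
Read 'y': L→{M}; now {M}.
Read 'x': M→{M, R}; now {M, R}.
Read 'y': M→∅, R→{N, R}; now {N, R}.
Read 'z': N→{M}, R→∅; now {M}.
Read 'x': M→{M, R}; now {M, R}.
The final set {M, R} contains the accepting state R.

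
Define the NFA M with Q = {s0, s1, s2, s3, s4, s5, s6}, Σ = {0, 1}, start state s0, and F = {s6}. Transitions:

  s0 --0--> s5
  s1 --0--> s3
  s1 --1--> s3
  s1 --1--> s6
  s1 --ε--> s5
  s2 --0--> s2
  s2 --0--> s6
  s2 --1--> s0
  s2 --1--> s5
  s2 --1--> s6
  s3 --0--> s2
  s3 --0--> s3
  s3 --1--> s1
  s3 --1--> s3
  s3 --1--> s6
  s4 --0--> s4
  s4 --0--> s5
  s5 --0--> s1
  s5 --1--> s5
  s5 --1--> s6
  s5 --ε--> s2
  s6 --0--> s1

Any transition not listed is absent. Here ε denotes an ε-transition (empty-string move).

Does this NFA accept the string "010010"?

Yes

Start in {s0}.
Read '0': s0→{s5}; union {s5}; ε-closure = {s2, s5}.
Read '1': s2→{s0, s5, s6}, s5→{s5, s6}; union {s0, s5, s6}; ε-closure = {s0, s2, s5, s6}.
Read '0': s0→{s5}, s2→{s2, s6}, s5→{s1}, s6→{s1}; now {s1, s2, s5, s6}.
Read '0': s1→{s3}, s2→{s2, s6}, s5→{s1}, s6→{s1}; union {s1, s2, s3, s6}; ε-closure = {s1, s2, s3, s5, s6}.
Read '1': s1→{s3, s6}, s2→{s0, s5, s6}, s3→{s1, s3, s6}, s5→{s5, s6}, s6→∅; union {s0, s1, s3, s5, s6}; ε-closure = {s0, s1, s2, s3, s5, s6}.
Read '0': s0→{s5}, s1→{s3}, s2→{s2, s6}, s3→{s2, s3}, s5→{s1}, s6→{s1}; now {s1, s2, s3, s5, s6}.
The final set {s1, s2, s3, s5, s6} contains the accepting state s6.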